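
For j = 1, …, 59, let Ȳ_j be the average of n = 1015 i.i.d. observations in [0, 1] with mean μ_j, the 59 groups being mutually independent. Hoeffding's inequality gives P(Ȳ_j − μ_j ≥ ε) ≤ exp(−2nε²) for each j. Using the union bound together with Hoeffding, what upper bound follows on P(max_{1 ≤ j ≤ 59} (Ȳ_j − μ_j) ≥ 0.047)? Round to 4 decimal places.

0.6658

Per-experiment Hoeffding bound: exp(−2·1015·0.047²) = exp(−4.48427) = 0.011285.
Union bound over 59 events: 59·0.011285 = 0.66582.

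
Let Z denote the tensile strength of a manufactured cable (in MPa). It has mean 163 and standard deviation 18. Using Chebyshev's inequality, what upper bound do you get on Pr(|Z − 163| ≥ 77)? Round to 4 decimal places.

Chebyshev: Pr(|Z − μ| ≥ t) ≤ Var(Z)/t².
Var(Z) = σ² = 18² = 324.
Bound = 324 / 5929 = 0.0546.

0.0546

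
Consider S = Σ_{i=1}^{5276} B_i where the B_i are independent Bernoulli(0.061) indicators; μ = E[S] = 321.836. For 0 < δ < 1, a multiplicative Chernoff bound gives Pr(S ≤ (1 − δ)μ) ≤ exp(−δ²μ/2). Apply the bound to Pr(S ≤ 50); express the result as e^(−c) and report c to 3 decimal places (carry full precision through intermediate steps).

114.802

Write 50 = (1 − δ)μ, so δ = 1 − 50/321.836 = 0.8446414…
Then the exponent is δ²μ/2 = (μ − 50)²/(2μ) = 114.801966.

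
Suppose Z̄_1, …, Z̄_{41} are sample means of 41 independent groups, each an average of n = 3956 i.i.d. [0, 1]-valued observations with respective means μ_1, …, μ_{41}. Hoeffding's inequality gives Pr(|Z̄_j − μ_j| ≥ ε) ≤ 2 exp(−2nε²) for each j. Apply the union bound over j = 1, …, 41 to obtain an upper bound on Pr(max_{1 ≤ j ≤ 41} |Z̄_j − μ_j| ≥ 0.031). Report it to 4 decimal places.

Per-experiment Hoeffding bound: 2·exp(−2·3956·0.031²) = 2·exp(−7.60343) = 0.00099747.
Union bound over 41 events: 41·0.00099747 = 0.04090.

0.0409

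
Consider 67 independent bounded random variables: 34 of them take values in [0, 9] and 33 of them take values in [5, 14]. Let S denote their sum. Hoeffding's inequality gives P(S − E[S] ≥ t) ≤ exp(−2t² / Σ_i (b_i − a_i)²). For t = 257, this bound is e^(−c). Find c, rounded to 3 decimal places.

24.341

Σ(b_i − a_i)² = 34·9² + 33·9² = 5427.
c = 2t² / 5427 = 2·257² / 5427 = 24.3409.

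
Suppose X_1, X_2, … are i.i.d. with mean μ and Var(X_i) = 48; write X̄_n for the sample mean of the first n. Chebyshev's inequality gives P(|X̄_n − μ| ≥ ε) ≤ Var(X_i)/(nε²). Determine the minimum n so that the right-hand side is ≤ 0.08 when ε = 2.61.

Require 48/(n·2.61²) ≤ 0.08, i.e. n ≥ 48/(0.08·2.61²) = 88.079.
The smallest integer n is 89.

89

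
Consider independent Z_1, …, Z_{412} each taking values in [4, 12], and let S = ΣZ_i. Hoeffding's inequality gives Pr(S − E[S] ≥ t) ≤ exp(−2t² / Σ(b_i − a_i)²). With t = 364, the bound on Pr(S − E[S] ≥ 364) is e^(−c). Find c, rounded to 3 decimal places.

Σ(b_i − a_i)² = 412·(8)² = 26368.
c = 2t²/26368 = 2·364²/26368 = 10.0498.

10.050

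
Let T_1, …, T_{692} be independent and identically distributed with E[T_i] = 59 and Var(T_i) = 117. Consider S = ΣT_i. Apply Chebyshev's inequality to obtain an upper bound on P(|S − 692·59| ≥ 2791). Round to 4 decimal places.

0.0104

Var(S) = n·Var(T_i) = 692·117 = 80964.
Chebyshev: P(|S − 692·59| ≥ 2791) ≤ Var(S)/2791² = 80964/7789681 = 0.0104.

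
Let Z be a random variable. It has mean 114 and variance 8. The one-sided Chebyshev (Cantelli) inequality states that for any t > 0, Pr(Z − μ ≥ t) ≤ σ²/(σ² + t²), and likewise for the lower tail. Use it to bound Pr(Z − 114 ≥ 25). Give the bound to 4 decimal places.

Here σ² = 8 and t = 25, so σ² + t² = 633.
Cantelli's bound: 8/633 = 0.0126.

0.0126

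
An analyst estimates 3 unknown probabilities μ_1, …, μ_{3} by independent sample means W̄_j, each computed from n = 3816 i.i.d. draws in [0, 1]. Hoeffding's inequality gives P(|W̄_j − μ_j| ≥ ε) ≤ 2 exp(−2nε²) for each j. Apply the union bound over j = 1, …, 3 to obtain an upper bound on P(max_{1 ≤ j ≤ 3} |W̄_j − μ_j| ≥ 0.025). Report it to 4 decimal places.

0.0509

Per-experiment Hoeffding bound: 2·exp(−2·3816·0.025²) = 2·exp(−4.77000) = 0.016961.
Union bound over 3 events: 3·0.016961 = 0.05088.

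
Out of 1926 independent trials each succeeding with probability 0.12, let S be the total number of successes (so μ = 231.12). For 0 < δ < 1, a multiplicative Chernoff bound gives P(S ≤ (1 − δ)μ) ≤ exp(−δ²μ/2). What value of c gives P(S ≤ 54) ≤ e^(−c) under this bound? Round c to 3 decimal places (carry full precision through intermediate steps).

67.868

Write 54 = (1 − δ)μ, so δ = 1 − 54/231.12 = 0.7663551…
Then the exponent is δ²μ/2 = (μ − 54)²/(2μ) = 67.868411.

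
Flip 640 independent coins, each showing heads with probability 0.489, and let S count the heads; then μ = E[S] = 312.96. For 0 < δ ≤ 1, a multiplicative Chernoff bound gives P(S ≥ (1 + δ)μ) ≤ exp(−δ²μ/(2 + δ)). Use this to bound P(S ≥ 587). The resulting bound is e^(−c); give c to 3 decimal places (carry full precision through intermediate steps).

Write 587 = (1 + δ)μ, so δ = 587/312.96 − 1 = 0.8756391…
Then the exponent is δ²μ/(2 + δ) = (587 − μ)² / (μ·(2 + δ)) = 83.445844.

83.446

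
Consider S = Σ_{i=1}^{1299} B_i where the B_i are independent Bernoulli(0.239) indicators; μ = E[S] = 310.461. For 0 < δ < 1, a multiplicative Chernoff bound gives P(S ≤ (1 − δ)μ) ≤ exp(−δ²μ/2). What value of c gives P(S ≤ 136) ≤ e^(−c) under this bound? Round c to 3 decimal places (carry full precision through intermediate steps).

Write 136 = (1 − δ)μ, so δ = 1 − 136/310.461 = 0.5619418…
Then the exponent is δ²μ/2 = (μ − 136)²/(2μ) = 49.018460.

49.018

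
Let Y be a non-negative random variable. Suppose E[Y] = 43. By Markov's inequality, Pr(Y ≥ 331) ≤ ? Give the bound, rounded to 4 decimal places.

Markov's inequality: for a non-negative random variable, Pr(Y ≥ a) ≤ E[Y]/a.
Here E[Y] = 43 and a = 331, so the bound is 43/331 = 0.1299.

0.1299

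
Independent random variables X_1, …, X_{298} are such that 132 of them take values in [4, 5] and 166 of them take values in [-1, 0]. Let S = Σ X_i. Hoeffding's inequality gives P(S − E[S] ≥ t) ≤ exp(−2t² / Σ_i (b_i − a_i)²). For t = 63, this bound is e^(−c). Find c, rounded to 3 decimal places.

26.638

Σ(b_i − a_i)² = 132·1² + 166·1² = 298.
c = 2t² / 298 = 2·63² / 298 = 26.6376.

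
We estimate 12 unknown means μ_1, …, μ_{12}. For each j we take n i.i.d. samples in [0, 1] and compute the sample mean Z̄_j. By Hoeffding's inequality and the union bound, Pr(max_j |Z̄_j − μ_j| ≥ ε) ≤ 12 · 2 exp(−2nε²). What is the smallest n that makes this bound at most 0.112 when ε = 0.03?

2982

Need 2·12·exp(−2nε²) ≤ 0.112, i.e. exp(−2nε²) ≤ 0.112/24.
So 2nε² ≥ ln(24/0.112) = 5.367310.
Hence n ≥ 5.367310/(2·0.03²) = 2981.839.
The smallest integer n is 2982.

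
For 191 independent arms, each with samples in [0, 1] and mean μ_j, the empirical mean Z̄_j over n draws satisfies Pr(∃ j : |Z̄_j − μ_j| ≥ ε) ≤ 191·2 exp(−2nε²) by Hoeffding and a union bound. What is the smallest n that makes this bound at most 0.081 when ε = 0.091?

511

Need 2·191·exp(−2nε²) ≤ 0.081, i.e. exp(−2nε²) ≤ 0.081/382.
So 2nε² ≥ ln(382/0.081) = 8.458727.
Hence n ≥ 8.458727/(2·0.091²) = 510.731.
The smallest integer n is 511.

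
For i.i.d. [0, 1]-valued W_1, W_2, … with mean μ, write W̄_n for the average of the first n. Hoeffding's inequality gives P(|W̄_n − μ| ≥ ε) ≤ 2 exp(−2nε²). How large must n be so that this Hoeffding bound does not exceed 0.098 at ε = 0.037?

Require 2·exp(−2nε²) ≤ 0.098, i.e. 2nε² ≥ ln(2/0.098) = 3.015935.
So n ≥ 3.015935 / (2·0.037²) = 1101.510.
The smallest integer n is 1102.

1102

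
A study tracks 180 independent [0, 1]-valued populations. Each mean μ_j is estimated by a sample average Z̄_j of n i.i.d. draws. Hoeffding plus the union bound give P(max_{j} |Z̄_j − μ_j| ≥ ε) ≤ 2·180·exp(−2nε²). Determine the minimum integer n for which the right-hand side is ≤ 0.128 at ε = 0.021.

9005

Need 2·180·exp(−2nε²) ≤ 0.128, i.e. exp(−2nε²) ≤ 0.128/360.
So 2nε² ≥ ln(360/0.128) = 7.941829.
Hence n ≥ 7.941829/(2·0.021²) = 9004.341.
The smallest integer n is 9005.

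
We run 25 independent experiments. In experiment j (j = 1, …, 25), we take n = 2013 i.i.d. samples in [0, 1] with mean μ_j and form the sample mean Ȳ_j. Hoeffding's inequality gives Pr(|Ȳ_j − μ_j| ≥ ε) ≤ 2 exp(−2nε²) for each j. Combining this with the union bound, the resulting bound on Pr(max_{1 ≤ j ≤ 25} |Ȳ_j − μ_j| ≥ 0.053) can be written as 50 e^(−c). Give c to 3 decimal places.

Union bound over the 25 events: Pr(max_{1 ≤ j ≤ 25} |Ȳ_j − μ_j| ≥ 0.053) ≤ 25·2·exp(−2nε²) = 50 exp(−2·2013·0.053²).
So c = 2·2013·0.053² = 11.3090.

11.309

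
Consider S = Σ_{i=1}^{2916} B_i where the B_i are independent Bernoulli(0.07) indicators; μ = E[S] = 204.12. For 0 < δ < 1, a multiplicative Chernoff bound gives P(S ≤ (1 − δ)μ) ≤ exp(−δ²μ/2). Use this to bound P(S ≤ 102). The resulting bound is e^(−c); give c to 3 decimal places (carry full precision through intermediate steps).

Write 102 = (1 − δ)μ, so δ = 1 − 102/204.12 = 0.5002939…
Then the exponent is δ²μ/2 = (μ − 102)²/(2μ) = 25.545009.

25.545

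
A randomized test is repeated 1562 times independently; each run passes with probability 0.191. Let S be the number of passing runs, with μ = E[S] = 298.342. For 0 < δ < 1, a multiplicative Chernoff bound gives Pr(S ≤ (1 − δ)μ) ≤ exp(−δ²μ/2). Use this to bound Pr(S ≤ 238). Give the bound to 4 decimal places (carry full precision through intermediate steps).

Write 238 = (1 − δ)μ, so δ = 1 − 238/298.342 = 0.2022578…
Then the exponent is δ²μ/2 = (μ − 238)²/(2μ) = 6.102320.
Bound = exp(−6.102320) = 0.00224.

0.0022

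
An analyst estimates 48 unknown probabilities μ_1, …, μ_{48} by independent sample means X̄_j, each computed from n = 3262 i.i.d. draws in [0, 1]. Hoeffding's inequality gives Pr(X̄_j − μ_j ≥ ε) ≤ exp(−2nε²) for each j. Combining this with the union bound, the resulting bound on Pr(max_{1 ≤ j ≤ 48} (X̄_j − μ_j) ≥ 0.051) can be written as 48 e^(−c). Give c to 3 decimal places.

Union bound over the 48 events: Pr(max_{1 ≤ j ≤ 48} (X̄_j − μ_j) ≥ 0.051) ≤ 48·exp(−2nε²) = 48 exp(−2·3262·0.051²).
So c = 2·3262·0.051² = 16.9689.

16.969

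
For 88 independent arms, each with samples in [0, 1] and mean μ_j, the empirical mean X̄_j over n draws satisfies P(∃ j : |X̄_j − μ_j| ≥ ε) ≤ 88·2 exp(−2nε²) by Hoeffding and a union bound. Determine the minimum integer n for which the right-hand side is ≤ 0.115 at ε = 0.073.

689

Need 2·88·exp(−2nε²) ≤ 0.115, i.e. exp(−2nε²) ≤ 0.115/176.
So 2nε² ≥ ln(176/0.115) = 7.333307.
Hence n ≥ 7.333307/(2·0.073²) = 688.057.
The smallest integer n is 689.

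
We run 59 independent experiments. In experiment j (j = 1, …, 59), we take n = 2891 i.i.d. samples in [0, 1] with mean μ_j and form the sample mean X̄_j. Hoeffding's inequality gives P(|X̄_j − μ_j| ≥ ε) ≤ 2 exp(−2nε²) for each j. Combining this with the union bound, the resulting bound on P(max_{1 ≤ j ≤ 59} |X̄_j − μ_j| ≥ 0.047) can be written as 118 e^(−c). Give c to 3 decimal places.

Union bound over the 59 events: P(max_{1 ≤ j ≤ 59} |X̄_j − μ_j| ≥ 0.047) ≤ 59·2·exp(−2nε²) = 118 exp(−2·2891·0.047²).
So c = 2·2891·0.047² = 12.7724.

12.772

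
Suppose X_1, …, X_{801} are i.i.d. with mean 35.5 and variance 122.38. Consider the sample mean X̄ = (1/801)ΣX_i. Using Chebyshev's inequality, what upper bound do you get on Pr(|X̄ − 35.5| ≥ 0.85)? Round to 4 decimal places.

0.2115

Var(X̄) = Var(X_i)/n = 122.38/801 = 0.15278.
Chebyshev: Pr(|X̄ − 35.5| ≥ 0.85) ≤ Var(X̄)/(0.85)² = 122.38/(801·0.85²) = 0.2115.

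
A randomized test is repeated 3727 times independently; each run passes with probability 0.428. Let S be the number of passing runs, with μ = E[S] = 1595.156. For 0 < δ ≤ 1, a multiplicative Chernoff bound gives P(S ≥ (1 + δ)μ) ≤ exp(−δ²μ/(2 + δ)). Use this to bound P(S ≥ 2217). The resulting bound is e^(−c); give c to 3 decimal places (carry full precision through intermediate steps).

Write 2217 = (1 + δ)μ, so δ = 2217/1595.156 − 1 = 0.3898327…
Then the exponent is δ²μ/(2 + δ) = (2217 − μ)² / (μ·(2 + δ)) = 101.436027.

101.436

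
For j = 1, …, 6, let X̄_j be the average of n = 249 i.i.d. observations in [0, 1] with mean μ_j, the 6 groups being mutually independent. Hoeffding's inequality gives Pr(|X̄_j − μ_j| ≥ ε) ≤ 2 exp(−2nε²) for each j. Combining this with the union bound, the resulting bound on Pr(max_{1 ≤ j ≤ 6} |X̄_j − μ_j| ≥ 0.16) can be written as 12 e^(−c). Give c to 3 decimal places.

Union bound over the 6 events: Pr(max_{1 ≤ j ≤ 6} |X̄_j − μ_j| ≥ 0.16) ≤ 6·2·exp(−2nε²) = 12 exp(−2·249·0.16²).
So c = 2·249·0.16² = 12.7488.

12.749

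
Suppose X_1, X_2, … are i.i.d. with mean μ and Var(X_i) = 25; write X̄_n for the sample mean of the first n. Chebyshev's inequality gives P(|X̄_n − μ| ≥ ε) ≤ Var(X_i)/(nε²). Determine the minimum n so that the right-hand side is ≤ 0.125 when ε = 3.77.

15

Require 25/(n·3.77²) ≤ 0.125, i.e. n ≥ 25/(0.125·3.77²) = 14.072.
The smallest integer n is 15.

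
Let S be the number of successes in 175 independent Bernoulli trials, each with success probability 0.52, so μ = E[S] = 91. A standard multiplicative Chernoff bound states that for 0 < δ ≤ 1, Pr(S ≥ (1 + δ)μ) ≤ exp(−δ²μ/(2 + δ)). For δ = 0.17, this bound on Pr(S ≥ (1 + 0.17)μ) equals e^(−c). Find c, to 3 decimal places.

1.212

c = δ²μ/(2 + δ) = 0.17²·91/(2 + 0.17) = 1.2119.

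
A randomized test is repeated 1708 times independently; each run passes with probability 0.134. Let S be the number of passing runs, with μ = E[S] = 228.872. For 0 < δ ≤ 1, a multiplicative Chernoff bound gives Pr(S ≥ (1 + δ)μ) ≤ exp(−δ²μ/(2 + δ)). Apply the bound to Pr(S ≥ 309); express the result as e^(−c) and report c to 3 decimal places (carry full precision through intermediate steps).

Write 309 = (1 + δ)μ, so δ = 309/228.872 − 1 = 0.3500996…
Then the exponent is δ²μ/(2 + δ) = (309 − μ)² / (μ·(2 + δ)) = 11.936848.

11.937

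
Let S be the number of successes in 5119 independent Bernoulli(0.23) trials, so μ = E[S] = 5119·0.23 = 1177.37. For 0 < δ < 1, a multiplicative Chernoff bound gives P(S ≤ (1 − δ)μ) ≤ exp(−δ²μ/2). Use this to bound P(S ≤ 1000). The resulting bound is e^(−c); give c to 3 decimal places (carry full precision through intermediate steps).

Write 1000 = (1 − δ)μ, so δ = 1 − 1000/1177.37 = 0.1506493…
Then the exponent is δ²μ/2 = (μ − 1000)²/(2μ) = 13.360336.

13.360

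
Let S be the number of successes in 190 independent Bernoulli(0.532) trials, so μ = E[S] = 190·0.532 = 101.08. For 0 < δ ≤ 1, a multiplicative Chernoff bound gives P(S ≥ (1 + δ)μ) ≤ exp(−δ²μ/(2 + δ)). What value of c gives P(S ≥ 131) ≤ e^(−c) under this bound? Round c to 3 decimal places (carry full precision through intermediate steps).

3.857

Write 131 = (1 + δ)μ, so δ = 131/101.08 − 1 = 0.2960032…
Then the exponent is δ²μ/(2 + δ) = (131 − μ)² / (μ·(2 + δ)) = 3.857318.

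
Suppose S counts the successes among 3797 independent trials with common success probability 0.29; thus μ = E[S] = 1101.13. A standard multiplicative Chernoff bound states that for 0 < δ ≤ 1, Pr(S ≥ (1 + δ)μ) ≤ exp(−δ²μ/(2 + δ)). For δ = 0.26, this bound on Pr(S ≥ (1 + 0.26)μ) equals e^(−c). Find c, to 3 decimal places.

c = δ²μ/(2 + δ) = 0.26²·1101.13/(2 + 0.26) = 32.9365.

32.936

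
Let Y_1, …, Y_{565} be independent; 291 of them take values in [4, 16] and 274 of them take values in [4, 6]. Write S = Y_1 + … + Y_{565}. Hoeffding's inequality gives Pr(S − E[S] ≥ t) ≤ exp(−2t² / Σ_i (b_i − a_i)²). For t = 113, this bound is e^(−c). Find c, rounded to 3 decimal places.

Σ(b_i − a_i)² = 291·12² + 274·2² = 43000.
c = 2t² / 43000 = 2·113² / 43000 = 0.5939.

0.594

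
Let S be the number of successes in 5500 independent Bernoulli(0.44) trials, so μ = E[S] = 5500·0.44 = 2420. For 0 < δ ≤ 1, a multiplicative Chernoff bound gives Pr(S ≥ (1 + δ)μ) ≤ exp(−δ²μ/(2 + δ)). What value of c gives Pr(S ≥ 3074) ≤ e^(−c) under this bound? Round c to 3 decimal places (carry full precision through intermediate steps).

Write 3074 = (1 + δ)μ, so δ = 3074/2420 − 1 = 0.2702479…
Then the exponent is δ²μ/(2 + δ) = (3074 − μ)² / (μ·(2 + δ)) = 77.851474.

77.851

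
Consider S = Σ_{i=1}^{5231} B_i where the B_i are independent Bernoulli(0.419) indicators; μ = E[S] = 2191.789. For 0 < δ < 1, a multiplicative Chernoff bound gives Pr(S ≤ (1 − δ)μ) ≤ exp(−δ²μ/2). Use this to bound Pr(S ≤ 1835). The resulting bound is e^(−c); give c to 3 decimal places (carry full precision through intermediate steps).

Write 1835 = (1 − δ)μ, so δ = 1 − 1835/2191.789 = 0.1627844…
Then the exponent is δ²μ/2 = (μ − 1835)²/(2μ) = 29.039837.

29.040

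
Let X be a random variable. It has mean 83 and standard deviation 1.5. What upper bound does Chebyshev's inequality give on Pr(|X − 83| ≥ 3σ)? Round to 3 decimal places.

Chebyshev: Pr(|X − μ| ≥ t) ≤ Var(X)/t².
Var(X) = σ² = 1.5² = 2.25.
t = 3·1.5 = 4.5.
Bound = 2.25 / 20.25 = 0.1111.

0.111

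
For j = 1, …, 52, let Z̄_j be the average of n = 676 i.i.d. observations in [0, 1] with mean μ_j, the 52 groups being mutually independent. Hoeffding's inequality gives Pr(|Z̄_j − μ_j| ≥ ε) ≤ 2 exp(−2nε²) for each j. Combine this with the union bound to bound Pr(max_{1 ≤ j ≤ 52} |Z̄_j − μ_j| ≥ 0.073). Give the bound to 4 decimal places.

0.0773

Per-experiment Hoeffding bound: 2·exp(−2·676·0.073²) = 2·exp(−7.20481) = 0.001486.
Union bound over 52 events: 52·0.001486 = 0.07727.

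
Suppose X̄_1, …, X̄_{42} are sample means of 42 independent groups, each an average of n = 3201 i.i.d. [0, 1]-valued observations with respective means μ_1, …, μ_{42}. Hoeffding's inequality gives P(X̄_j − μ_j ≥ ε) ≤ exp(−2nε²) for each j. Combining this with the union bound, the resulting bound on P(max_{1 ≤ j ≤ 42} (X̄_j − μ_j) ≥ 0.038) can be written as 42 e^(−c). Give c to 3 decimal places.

9.244

Union bound over the 42 events: P(max_{1 ≤ j ≤ 42} (X̄_j − μ_j) ≥ 0.038) ≤ 42·exp(−2nε²) = 42 exp(−2·3201·0.038²).
So c = 2·3201·0.038² = 9.2445.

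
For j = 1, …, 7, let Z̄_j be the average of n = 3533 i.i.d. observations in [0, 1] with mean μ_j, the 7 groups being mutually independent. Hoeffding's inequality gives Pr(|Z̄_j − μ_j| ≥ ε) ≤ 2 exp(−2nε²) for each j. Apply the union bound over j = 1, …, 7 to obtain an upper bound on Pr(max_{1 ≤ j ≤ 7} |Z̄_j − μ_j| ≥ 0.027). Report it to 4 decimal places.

0.0811

Per-experiment Hoeffding bound: 2·exp(−2·3533·0.027²) = 2·exp(−5.15111) = 0.011586.
Union bound over 7 events: 7·0.011586 = 0.08110.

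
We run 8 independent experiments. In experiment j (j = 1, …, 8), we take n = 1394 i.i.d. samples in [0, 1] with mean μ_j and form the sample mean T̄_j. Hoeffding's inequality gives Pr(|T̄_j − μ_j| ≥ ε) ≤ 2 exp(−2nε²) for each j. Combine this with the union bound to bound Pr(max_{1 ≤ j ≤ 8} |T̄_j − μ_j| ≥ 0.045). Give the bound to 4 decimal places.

Per-experiment Hoeffding bound: 2·exp(−2·1394·0.045²) = 2·exp(−5.64570) = 0.0070653.
Union bound over 8 events: 8·0.0070653 = 0.05652.

0.0565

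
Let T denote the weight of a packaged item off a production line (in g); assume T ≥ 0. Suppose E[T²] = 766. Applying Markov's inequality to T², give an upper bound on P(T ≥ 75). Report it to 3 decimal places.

Since T ≥ 0, the event {T ≥ 75} is the same as {T² ≥ 5625}.
Markov's inequality applied to T² gives P(T² ≥ 5625) ≤ E[T²]/5625 = 766/5625 = 0.1362.

0.136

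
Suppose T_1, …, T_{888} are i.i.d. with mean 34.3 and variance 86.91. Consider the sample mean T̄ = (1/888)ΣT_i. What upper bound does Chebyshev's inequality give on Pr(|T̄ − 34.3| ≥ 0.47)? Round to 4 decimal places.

0.4431

Var(T̄) = Var(T_i)/n = 86.91/888 = 0.097872.
Chebyshev: Pr(|T̄ − 34.3| ≥ 0.47) ≤ Var(T̄)/(0.47)² = 86.91/(888·0.47²) = 0.4431.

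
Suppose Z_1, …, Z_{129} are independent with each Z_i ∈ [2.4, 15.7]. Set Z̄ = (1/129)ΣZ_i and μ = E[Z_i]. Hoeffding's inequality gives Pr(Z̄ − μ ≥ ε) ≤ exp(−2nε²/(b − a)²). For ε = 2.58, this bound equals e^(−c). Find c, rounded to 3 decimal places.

9.709

c = 2nε²/(b − a)² = 2·129·2.58² / 13.3² = 9.7086.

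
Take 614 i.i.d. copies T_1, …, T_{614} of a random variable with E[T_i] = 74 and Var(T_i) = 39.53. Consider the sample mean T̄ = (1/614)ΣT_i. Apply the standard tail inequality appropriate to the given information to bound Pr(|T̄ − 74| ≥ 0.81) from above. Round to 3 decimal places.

With mean and variance of each term known, Chebyshev's inequality bounds the deviation of the sum (or sample mean).
Var(T̄) = Var(T_i)/n = 39.53/614 = 0.064381.
Chebyshev: Pr(|T̄ − 74| ≥ 0.81) ≤ Var(T̄)/(0.81)² = 39.53/(614·0.81²) = 0.0981.

0.098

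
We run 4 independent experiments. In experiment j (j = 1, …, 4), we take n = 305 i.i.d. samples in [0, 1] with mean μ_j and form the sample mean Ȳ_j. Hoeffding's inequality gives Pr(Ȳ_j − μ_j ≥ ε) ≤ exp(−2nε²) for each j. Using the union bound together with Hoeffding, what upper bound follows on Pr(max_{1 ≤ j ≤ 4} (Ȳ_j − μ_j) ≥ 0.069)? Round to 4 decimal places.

Per-experiment Hoeffding bound: exp(−2·305·0.069²) = exp(−2.90421) = 0.054792.
Union bound over 4 events: 4·0.054792 = 0.21917.

0.2192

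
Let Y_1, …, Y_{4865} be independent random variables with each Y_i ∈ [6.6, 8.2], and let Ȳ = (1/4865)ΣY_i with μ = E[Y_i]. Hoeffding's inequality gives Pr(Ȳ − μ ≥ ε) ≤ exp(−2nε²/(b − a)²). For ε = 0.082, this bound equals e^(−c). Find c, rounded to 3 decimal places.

25.556

c = 2nε²/(b − a)² = 2·4865·0.082² / 1.6² = 25.5565.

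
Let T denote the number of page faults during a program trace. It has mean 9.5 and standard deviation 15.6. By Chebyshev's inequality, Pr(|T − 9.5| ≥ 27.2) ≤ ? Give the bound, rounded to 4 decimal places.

Chebyshev: Pr(|T − μ| ≥ t) ≤ Var(T)/t².
Var(T) = σ² = 15.6² = 243.36.
Bound = 243.36 / 739.84 = 0.3289.

0.3289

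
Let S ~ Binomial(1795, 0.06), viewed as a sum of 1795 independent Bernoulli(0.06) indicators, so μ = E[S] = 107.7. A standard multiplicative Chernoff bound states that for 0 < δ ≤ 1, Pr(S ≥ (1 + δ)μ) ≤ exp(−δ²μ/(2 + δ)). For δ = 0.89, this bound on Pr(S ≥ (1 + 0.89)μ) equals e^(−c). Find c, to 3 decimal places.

29.519

c = δ²μ/(2 + δ) = 0.89²·107.7/(2 + 0.89) = 29.5187.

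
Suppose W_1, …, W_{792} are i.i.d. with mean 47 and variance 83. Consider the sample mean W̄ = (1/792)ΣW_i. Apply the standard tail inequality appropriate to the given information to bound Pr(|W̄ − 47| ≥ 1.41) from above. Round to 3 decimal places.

With mean and variance of each term known, Chebyshev's inequality bounds the deviation of the sum (or sample mean).
Var(W̄) = Var(W_i)/n = 83/792 = 0.1048.
Chebyshev: Pr(|W̄ − 47| ≥ 1.41) ≤ Var(W̄)/(1.41)² = 83/(792·1.41²) = 0.0527.

0.053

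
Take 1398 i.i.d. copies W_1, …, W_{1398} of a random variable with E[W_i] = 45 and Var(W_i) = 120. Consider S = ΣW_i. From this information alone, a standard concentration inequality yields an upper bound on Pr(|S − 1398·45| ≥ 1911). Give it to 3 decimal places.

With mean and variance of each term known, Chebyshev's inequality bounds the deviation of the sum (or sample mean).
Var(S) = n·Var(W_i) = 1398·120 = 167760.
Chebyshev: Pr(|S − 1398·45| ≥ 1911) ≤ Var(S)/1911² = 167760/3651921 = 0.0459.

0.046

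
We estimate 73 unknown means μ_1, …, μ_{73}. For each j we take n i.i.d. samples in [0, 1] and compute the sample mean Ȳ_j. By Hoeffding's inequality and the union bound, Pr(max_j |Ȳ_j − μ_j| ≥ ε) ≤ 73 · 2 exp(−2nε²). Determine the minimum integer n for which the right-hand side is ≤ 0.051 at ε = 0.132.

Need 2·73·exp(−2nε²) ≤ 0.051, i.e. exp(−2nε²) ≤ 0.051/146.
So 2nε² ≥ ln(146/0.051) = 7.959536.
Hence n ≥ 7.959536/(2·0.132²) = 228.407.
The smallest integer n is 229.

229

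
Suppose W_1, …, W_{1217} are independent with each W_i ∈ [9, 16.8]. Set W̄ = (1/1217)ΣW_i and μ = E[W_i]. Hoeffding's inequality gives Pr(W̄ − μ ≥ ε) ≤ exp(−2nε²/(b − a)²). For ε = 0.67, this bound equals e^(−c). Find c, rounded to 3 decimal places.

c = 2nε²/(b − a)² = 2·1217·0.67² / 7.8² = 17.9590.

17.959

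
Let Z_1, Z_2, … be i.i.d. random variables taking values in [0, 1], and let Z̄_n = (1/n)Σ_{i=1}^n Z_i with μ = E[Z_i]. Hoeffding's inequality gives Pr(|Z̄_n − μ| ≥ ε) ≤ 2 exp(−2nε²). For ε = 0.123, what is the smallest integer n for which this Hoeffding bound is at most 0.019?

154

Require 2·exp(−2nε²) ≤ 0.019, i.e. 2nε² ≥ ln(2/0.019) = 4.656463.
So n ≥ 4.656463 / (2·0.123²) = 153.892.
The smallest integer n is 154.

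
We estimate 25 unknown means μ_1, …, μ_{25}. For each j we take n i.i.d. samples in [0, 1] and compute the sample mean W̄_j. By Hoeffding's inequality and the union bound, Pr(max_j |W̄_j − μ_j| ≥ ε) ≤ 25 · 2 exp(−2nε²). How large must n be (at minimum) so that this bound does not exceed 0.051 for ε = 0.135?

189

Need 2·25·exp(−2nε²) ≤ 0.051, i.e. exp(−2nε²) ≤ 0.051/50.
So 2nε² ≥ ln(50/0.051) = 6.887953.
Hence n ≥ 6.887953/(2·0.135²) = 188.970.
The smallest integer n is 189.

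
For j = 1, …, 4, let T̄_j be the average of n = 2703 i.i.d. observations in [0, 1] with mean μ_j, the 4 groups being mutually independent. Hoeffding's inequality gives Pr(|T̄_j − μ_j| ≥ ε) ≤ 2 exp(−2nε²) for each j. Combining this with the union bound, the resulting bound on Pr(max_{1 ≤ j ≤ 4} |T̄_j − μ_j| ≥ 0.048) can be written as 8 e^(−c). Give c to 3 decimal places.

Union bound over the 4 events: Pr(max_{1 ≤ j ≤ 4} |T̄_j − μ_j| ≥ 0.048) ≤ 4·2·exp(−2nε²) = 8 exp(−2·2703·0.048²).
So c = 2·2703·0.048² = 12.4554.

12.455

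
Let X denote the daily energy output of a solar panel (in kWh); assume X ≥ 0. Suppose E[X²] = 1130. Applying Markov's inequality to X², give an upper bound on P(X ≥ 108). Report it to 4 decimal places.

0.0969

Since X ≥ 0, the event {X ≥ 108} is the same as {X² ≥ 11664}.
Markov's inequality applied to X² gives P(X² ≥ 11664) ≤ E[X²]/11664 = 1130/11664 = 0.0969.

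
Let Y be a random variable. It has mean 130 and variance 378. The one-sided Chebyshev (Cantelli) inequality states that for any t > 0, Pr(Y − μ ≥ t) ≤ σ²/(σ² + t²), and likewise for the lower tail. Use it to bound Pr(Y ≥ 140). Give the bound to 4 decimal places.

Here σ² = 378 and t = 10, so σ² + t² = 478.
Cantelli's bound: 378/478 = 0.7908.

0.7908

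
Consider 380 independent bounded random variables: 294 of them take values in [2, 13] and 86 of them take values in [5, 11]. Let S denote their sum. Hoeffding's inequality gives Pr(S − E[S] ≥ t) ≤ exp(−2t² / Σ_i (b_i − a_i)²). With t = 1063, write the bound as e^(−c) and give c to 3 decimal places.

58.442

Σ(b_i − a_i)² = 294·11² + 86·6² = 38670.
c = 2t² / 38670 = 2·1063² / 38670 = 58.4416.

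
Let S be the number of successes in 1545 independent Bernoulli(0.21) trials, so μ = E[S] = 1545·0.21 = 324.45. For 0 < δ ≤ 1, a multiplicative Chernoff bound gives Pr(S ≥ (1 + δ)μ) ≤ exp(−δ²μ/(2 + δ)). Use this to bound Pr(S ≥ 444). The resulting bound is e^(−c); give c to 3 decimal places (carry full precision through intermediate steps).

Write 444 = (1 + δ)μ, so δ = 444/324.45 − 1 = 0.3684697…
Then the exponent is δ²μ/(2 + δ) = (444 − μ)² / (μ·(2 + δ)) = 18.598741.

18.599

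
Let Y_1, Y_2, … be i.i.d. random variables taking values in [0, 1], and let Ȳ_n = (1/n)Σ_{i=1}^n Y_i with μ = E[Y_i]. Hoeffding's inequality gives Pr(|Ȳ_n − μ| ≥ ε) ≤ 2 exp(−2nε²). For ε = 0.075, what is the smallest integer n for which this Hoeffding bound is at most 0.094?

272

Require 2·exp(−2nε²) ≤ 0.094, i.e. 2nε² ≥ ln(2/0.094) = 3.057608.
So n ≥ 3.057608 / (2·0.075²) = 271.787.
The smallest integer n is 272.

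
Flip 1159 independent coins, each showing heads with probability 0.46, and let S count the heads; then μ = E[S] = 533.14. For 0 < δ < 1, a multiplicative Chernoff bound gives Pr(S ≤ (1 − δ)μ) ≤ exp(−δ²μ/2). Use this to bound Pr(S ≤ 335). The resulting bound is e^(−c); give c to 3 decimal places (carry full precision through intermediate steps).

36.819

Write 335 = (1 − δ)μ, so δ = 1 − 335/533.14 = 0.3716472…
Then the exponent is δ²μ/2 = (μ − 335)²/(2μ) = 36.819090.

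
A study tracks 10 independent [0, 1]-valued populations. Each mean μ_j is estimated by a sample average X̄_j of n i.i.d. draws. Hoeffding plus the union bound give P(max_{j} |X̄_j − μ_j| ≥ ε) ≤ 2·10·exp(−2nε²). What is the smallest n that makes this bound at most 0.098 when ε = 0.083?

Need 2·10·exp(−2nε²) ≤ 0.098, i.e. exp(−2nε²) ≤ 0.098/20.
So 2nε² ≥ ln(20/0.098) = 5.318520.
Hence n ≥ 5.318520/(2·0.083²) = 386.015.
The smallest integer n is 387.

387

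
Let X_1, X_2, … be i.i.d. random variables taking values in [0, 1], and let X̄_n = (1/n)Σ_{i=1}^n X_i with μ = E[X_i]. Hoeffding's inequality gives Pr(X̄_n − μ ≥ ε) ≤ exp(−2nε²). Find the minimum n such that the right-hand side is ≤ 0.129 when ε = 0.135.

57

Require exp(−2nε²) ≤ 0.129, i.e. 2nε² ≥ ln(1/0.129) = 2.047943.
So n ≥ 2.047943 / (2·0.135²) = 56.185.
The smallest integer n is 57.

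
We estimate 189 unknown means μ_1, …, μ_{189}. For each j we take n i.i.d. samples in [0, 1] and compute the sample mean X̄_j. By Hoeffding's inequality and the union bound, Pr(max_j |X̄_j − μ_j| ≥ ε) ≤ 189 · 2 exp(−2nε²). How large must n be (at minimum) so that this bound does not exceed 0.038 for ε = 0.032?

4495

Need 2·189·exp(−2nε²) ≤ 0.038, i.e. exp(−2nε²) ≤ 0.038/378.
So 2nε² ≥ ln(378/0.038) = 9.205063.
Hence n ≥ 9.205063/(2·0.032²) = 4494.660.
The smallest integer n is 4495.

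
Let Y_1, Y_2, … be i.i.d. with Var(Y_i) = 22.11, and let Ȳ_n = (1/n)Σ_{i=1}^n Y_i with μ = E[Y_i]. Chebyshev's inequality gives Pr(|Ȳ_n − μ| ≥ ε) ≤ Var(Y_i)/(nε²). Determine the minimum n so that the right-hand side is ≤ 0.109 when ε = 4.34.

11

Require 22.11/(n·4.34²) ≤ 0.109, i.e. n ≥ 22.11/(0.109·4.34²) = 10.769.
The smallest integer n is 11.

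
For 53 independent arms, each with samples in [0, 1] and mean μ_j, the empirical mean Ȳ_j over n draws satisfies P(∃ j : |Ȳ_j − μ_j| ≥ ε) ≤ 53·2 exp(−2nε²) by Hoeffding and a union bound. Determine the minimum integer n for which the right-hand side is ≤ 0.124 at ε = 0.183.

Need 2·53·exp(−2nε²) ≤ 0.124, i.e. exp(−2nε²) ≤ 0.124/106.
So 2nε² ≥ ln(106/0.124) = 6.750913.
Hence n ≥ 6.750913/(2·0.183²) = 100.793.
The smallest integer n is 101.

101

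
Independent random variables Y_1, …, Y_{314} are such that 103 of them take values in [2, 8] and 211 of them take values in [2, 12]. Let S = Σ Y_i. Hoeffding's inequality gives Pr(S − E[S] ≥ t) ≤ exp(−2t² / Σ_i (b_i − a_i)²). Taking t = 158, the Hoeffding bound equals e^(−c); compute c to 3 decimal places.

2.013

Σ(b_i − a_i)² = 103·6² + 211·10² = 24808.
c = 2t² / 24808 = 2·158² / 24808 = 2.0126.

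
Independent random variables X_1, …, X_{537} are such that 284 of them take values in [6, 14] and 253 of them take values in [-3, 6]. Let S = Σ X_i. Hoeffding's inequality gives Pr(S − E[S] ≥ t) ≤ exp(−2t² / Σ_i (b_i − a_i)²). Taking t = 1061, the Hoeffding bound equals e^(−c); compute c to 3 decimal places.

Σ(b_i − a_i)² = 284·8² + 253·9² = 38669.
c = 2t² / 38669 = 2·1061² / 38669 = 58.2234.

58.223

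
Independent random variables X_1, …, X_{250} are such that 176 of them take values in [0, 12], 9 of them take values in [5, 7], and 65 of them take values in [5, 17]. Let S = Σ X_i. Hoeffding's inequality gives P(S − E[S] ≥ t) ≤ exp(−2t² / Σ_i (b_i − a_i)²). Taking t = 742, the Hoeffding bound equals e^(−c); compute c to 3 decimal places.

Σ(b_i − a_i)² = 176·12² + 9·2² + 65·12² = 34740.
c = 2t² / 34740 = 2·742² / 34740 = 31.6963.

31.696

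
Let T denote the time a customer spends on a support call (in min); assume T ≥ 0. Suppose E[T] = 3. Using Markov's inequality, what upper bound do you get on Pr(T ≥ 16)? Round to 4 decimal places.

Markov's inequality: for a non-negative random variable, Pr(T ≥ a) ≤ E[T]/a.
Here E[T] = 3 and a = 16, so the bound is 3/16 = 0.1875.

0.1875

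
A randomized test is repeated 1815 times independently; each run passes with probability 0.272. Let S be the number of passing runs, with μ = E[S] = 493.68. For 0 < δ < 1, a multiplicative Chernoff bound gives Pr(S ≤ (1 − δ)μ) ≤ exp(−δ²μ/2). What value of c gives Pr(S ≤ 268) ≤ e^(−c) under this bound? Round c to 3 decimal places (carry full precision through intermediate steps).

51.583

Write 268 = (1 − δ)μ, so δ = 1 − 268/493.68 = 0.4571382…
Then the exponent is δ²μ/2 = (μ − 268)²/(2μ) = 51.583478.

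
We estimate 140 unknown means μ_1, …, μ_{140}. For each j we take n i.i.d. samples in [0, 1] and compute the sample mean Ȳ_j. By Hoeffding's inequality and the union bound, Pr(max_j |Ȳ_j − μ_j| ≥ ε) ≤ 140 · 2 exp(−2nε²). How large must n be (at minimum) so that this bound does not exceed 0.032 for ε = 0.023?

Need 2·140·exp(−2nε²) ≤ 0.032, i.e. exp(−2nε²) ≤ 0.032/280.
So 2nε² ≥ ln(280/0.032) = 9.076809.
Hence n ≥ 9.076809/(2·0.023²) = 8579.215.
The smallest integer n is 8580.

8580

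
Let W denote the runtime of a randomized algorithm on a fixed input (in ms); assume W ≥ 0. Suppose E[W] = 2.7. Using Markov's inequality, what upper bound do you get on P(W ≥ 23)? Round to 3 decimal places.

Markov's inequality: for a non-negative random variable, P(W ≥ a) ≤ E[W]/a.
Here E[W] = 2.7 and a = 23, so the bound is 2.7/23 = 0.1174.

0.117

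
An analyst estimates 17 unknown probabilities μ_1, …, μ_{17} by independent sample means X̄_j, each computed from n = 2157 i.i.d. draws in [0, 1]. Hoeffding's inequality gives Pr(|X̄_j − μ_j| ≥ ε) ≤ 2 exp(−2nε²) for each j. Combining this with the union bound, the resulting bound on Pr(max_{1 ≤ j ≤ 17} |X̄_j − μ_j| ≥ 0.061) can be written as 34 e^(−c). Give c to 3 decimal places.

Union bound over the 17 events: Pr(max_{1 ≤ j ≤ 17} |X̄_j − μ_j| ≥ 0.061) ≤ 17·2·exp(−2nε²) = 34 exp(−2·2157·0.061²).
So c = 2·2157·0.061² = 16.0524.

16.052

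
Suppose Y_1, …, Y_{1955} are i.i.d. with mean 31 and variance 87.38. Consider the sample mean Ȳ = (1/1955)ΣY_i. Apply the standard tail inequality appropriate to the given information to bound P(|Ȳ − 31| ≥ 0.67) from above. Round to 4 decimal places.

0.0996

With mean and variance of each term known, Chebyshev's inequality bounds the deviation of the sum (or sample mean).
Var(Ȳ) = Var(Y_i)/n = 87.38/1955 = 0.044696.
Chebyshev: P(|Ȳ − 31| ≥ 0.67) ≤ Var(Ȳ)/(0.67)² = 87.38/(1955·0.67²) = 0.0996.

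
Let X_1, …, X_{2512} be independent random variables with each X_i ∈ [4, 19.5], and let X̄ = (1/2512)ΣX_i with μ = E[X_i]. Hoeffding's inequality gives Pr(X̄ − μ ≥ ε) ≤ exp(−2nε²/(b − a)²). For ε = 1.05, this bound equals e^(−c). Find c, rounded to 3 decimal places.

c = 2nε²/(b − a)² = 2·2512·1.05² / 15.5² = 23.0550.

23.055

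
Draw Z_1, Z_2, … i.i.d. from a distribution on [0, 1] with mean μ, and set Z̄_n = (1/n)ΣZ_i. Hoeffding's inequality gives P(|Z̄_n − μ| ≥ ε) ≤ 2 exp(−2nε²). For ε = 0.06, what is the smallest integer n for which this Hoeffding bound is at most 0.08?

448

Require 2·exp(−2nε²) ≤ 0.08, i.e. 2nε² ≥ ln(2/0.08) = 3.218876.
So n ≥ 3.218876 / (2·0.06²) = 447.066.
The smallest integer n is 448.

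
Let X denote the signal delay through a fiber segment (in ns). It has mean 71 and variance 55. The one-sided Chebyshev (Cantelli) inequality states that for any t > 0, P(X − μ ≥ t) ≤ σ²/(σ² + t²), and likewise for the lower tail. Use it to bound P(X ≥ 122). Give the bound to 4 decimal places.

0.0207

Here σ² = 55 and t = 51, so σ² + t² = 2656.
Cantelli's bound: 55/2656 = 0.0207.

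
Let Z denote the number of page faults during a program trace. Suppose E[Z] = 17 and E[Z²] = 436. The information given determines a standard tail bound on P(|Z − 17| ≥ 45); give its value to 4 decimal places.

0.0726

The first two moments determine the variance, so Chebyshev's inequality is the sharpest standard bound available.
Var(Z) = E[Z²] − (E[Z])² = 436 − 289 = 147.
Chebyshev's inequality: P(|Z − μ| ≥ t) ≤ Var(Z)/t² = 147/2025 = 0.0726.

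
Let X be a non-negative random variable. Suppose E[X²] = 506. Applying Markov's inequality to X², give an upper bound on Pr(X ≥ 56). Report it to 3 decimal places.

Since X ≥ 0, the event {X ≥ 56} is the same as {X² ≥ 3136}.
Markov's inequality applied to X² gives Pr(X² ≥ 3136) ≤ E[X²]/3136 = 506/3136 = 0.1614.

0.161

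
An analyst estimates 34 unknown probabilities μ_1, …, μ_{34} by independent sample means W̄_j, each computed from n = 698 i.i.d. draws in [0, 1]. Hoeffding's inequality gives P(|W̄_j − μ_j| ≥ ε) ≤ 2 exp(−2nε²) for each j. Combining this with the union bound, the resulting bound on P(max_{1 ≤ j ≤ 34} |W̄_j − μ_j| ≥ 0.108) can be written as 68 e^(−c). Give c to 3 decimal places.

Union bound over the 34 events: P(max_{1 ≤ j ≤ 34} |W̄_j − μ_j| ≥ 0.108) ≤ 34·2·exp(−2nε²) = 68 exp(−2·698·0.108²).
So c = 2·698·0.108² = 16.2829.

16.283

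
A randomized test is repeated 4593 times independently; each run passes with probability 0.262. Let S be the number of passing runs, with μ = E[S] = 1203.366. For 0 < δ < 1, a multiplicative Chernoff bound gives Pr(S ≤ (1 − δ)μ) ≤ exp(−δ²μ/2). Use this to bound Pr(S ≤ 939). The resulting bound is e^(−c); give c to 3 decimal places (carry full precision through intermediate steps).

Write 939 = (1 − δ)μ, so δ = 1 − 939/1203.366 = 0.2196888…
Then the exponent is δ²μ/2 = (μ − 939)²/(2μ) = 29.039121.

29.039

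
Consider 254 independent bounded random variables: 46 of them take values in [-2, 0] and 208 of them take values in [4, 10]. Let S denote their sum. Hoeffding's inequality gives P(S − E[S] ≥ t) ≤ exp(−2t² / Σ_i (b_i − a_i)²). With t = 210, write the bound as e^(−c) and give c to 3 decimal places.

11.496

Σ(b_i − a_i)² = 46·2² + 208·6² = 7672.
c = 2t² / 7672 = 2·210² / 7672 = 11.4964.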